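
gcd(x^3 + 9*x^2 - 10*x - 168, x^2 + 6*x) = x + 6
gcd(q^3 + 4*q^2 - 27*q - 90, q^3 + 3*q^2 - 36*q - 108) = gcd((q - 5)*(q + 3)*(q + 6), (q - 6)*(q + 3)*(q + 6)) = q^2 + 9*q + 18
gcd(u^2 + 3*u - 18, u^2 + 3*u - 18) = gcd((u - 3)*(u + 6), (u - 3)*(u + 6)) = u^2 + 3*u - 18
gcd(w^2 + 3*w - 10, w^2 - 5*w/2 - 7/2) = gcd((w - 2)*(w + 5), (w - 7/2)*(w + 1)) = 1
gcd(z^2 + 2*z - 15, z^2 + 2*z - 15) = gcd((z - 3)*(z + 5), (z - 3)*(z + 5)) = z^2 + 2*z - 15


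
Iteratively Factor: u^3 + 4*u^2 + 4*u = (u)*(u^2 + 4*u + 4) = u*(u + 2)*(u + 2)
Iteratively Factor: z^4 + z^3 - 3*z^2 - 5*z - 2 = (z + 1)*(z^3 - 3*z - 2) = (z - 2)*(z + 1)*(z^2 + 2*z + 1) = (z - 2)*(z + 1)^2*(z + 1)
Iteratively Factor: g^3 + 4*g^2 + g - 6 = (g + 2)*(g^2 + 2*g - 3) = (g + 2)*(g + 3)*(g - 1)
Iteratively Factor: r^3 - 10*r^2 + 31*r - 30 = (r - 2)*(r^2 - 8*r + 15) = (r - 3)*(r - 2)*(r - 5)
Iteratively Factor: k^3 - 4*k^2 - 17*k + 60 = (k - 5)*(k^2 + k - 12) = (k - 5)*(k + 4)*(k - 3)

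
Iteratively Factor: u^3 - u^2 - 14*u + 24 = (u + 4)*(u^2 - 5*u + 6) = (u - 2)*(u + 4)*(u - 3)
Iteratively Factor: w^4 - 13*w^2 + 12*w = (w - 1)*(w^3 + w^2 - 12*w) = (w - 3)*(w - 1)*(w^2 + 4*w) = w*(w - 3)*(w - 1)*(w + 4)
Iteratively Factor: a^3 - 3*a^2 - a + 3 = (a - 1)*(a^2 - 2*a - 3) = (a - 1)*(a + 1)*(a - 3)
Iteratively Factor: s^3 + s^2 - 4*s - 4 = (s + 1)*(s^2 - 4) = (s - 2)*(s + 1)*(s + 2)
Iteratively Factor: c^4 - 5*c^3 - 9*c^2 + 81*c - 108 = (c + 4)*(c^3 - 9*c^2 + 27*c - 27) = (c - 3)*(c + 4)*(c^2 - 6*c + 9) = (c - 3)^2*(c + 4)*(c - 3)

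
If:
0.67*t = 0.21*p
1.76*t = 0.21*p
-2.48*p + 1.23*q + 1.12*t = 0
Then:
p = 0.00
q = 0.00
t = 0.00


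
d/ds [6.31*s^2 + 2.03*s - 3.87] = 12.62*s + 2.03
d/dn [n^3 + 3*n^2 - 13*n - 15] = 3*n^2 + 6*n - 13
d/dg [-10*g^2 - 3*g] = -20*g - 3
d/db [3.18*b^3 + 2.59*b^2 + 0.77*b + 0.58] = 9.54*b^2 + 5.18*b + 0.77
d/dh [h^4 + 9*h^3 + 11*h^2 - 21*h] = 4*h^3 + 27*h^2 + 22*h - 21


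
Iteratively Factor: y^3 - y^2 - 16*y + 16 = (y - 4)*(y^2 + 3*y - 4) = (y - 4)*(y + 4)*(y - 1)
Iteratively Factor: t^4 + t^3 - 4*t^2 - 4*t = (t + 1)*(t^3 - 4*t) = (t + 1)*(t + 2)*(t^2 - 2*t) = (t - 2)*(t + 1)*(t + 2)*(t)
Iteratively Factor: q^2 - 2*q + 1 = (q - 1)*(q - 1)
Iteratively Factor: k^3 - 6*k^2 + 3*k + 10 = (k + 1)*(k^2 - 7*k + 10) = (k - 5)*(k + 1)*(k - 2)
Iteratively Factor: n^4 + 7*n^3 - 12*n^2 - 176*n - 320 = (n + 4)*(n^3 + 3*n^2 - 24*n - 80) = (n + 4)^2*(n^2 - n - 20) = (n + 4)^3*(n - 5)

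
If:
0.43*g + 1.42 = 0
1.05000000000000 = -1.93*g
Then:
No Solution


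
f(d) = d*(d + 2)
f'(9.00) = 20.00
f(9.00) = 99.00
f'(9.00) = 20.00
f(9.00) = 99.00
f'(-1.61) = -1.22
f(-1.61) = -0.63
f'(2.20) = 6.40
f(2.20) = 9.24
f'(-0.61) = 0.78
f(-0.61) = -0.85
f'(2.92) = 7.84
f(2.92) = 14.37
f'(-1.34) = -0.68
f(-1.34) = -0.88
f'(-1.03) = -0.06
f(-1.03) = -1.00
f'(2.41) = 6.82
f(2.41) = 10.63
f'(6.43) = 14.86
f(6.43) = 54.20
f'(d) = 2*d + 2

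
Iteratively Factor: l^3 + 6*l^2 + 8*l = (l + 4)*(l^2 + 2*l) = (l + 2)*(l + 4)*(l)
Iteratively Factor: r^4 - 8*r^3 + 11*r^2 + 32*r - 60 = (r + 2)*(r^3 - 10*r^2 + 31*r - 30) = (r - 3)*(r + 2)*(r^2 - 7*r + 10) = (r - 5)*(r - 3)*(r + 2)*(r - 2)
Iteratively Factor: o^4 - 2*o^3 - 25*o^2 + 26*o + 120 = (o - 5)*(o^3 + 3*o^2 - 10*o - 24) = (o - 5)*(o + 2)*(o^2 + o - 12) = (o - 5)*(o - 3)*(o + 2)*(o + 4)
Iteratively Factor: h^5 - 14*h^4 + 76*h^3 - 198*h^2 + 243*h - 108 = (h - 3)*(h^4 - 11*h^3 + 43*h^2 - 69*h + 36) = (h - 3)*(h - 1)*(h^3 - 10*h^2 + 33*h - 36) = (h - 3)^2*(h - 1)*(h^2 - 7*h + 12) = (h - 4)*(h - 3)^2*(h - 1)*(h - 3)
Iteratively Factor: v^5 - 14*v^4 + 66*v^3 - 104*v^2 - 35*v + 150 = (v + 1)*(v^4 - 15*v^3 + 81*v^2 - 185*v + 150) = (v - 3)*(v + 1)*(v^3 - 12*v^2 + 45*v - 50) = (v - 3)*(v - 2)*(v + 1)*(v^2 - 10*v + 25) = (v - 5)*(v - 3)*(v - 2)*(v + 1)*(v - 5)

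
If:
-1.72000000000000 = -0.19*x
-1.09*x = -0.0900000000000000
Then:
No Solution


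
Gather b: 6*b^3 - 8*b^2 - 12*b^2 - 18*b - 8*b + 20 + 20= 6*b^3 - 20*b^2 - 26*b + 40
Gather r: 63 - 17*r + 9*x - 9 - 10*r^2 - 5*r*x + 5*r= -10*r^2 + r*(-5*x - 12) + 9*x + 54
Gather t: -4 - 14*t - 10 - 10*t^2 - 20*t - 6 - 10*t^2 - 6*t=-20*t^2 - 40*t - 20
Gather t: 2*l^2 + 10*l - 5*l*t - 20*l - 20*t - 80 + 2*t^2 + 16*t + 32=2*l^2 - 10*l + 2*t^2 + t*(-5*l - 4) - 48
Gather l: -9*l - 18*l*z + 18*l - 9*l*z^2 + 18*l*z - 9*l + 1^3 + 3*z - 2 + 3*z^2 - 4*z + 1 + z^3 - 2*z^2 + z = -9*l*z^2 + z^3 + z^2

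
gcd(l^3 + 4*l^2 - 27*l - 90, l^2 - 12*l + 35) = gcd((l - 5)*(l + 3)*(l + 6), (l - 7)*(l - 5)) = l - 5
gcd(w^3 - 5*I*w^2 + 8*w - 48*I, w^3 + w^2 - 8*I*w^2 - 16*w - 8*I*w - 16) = w^2 - 8*I*w - 16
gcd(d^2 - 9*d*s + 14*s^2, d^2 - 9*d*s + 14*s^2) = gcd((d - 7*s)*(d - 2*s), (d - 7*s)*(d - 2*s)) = d^2 - 9*d*s + 14*s^2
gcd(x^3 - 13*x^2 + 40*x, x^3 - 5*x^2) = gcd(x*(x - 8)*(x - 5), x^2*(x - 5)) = x^2 - 5*x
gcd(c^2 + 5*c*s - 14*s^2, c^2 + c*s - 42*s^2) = c + 7*s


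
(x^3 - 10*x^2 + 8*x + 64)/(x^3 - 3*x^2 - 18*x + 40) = (x^3 - 10*x^2 + 8*x + 64)/(x^3 - 3*x^2 - 18*x + 40)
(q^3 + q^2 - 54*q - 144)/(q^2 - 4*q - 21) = (q^2 - 2*q - 48)/(q - 7)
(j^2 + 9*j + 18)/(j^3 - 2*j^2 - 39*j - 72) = (j + 6)/(j^2 - 5*j - 24)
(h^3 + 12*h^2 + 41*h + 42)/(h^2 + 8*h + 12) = (h^2 + 10*h + 21)/(h + 6)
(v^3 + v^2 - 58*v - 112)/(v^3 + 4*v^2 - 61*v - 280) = (v + 2)/(v + 5)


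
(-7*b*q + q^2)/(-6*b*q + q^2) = (7*b - q)/(6*b - q)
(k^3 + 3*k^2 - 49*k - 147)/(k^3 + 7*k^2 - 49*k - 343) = (k + 3)/(k + 7)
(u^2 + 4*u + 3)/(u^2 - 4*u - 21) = (u + 1)/(u - 7)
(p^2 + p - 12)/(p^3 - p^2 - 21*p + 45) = (p + 4)/(p^2 + 2*p - 15)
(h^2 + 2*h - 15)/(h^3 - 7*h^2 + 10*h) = (h^2 + 2*h - 15)/(h*(h^2 - 7*h + 10))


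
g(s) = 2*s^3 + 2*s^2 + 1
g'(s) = 6*s^2 + 4*s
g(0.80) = 3.30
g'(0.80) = 7.04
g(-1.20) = 0.42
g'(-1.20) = 3.84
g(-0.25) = 1.09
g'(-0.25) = -0.62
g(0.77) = 3.10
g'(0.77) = 6.64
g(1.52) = 12.64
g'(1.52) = 19.94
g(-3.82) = -81.30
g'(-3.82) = 72.27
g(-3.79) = -79.15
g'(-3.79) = 71.02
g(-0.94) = 1.11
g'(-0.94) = 1.54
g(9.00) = 1621.00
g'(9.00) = 522.00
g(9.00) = 1621.00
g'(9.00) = 522.00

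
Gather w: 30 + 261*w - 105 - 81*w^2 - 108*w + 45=-81*w^2 + 153*w - 30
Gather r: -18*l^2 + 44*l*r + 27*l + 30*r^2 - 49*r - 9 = -18*l^2 + 27*l + 30*r^2 + r*(44*l - 49) - 9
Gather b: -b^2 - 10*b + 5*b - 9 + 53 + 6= -b^2 - 5*b + 50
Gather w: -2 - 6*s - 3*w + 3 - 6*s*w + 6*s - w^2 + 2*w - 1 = -w^2 + w*(-6*s - 1)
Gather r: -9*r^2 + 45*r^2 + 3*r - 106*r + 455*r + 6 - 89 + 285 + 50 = 36*r^2 + 352*r + 252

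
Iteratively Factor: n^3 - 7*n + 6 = (n + 3)*(n^2 - 3*n + 2) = (n - 2)*(n + 3)*(n - 1)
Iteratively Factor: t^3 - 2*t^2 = (t - 2)*(t^2) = t*(t - 2)*(t)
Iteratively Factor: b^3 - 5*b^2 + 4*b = (b)*(b^2 - 5*b + 4) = b*(b - 1)*(b - 4)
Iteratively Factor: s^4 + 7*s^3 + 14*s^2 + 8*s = (s)*(s^3 + 7*s^2 + 14*s + 8) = s*(s + 2)*(s^2 + 5*s + 4) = s*(s + 1)*(s + 2)*(s + 4)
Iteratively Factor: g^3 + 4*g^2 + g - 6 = (g + 2)*(g^2 + 2*g - 3) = (g + 2)*(g + 3)*(g - 1)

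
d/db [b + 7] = 1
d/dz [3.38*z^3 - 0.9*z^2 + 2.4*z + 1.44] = 10.14*z^2 - 1.8*z + 2.4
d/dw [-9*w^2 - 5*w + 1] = -18*w - 5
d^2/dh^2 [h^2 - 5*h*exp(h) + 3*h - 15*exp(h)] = -5*h*exp(h) - 25*exp(h) + 2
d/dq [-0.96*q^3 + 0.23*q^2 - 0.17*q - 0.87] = -2.88*q^2 + 0.46*q - 0.17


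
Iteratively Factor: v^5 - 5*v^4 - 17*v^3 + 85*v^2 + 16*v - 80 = (v + 1)*(v^4 - 6*v^3 - 11*v^2 + 96*v - 80) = (v - 1)*(v + 1)*(v^3 - 5*v^2 - 16*v + 80) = (v - 5)*(v - 1)*(v + 1)*(v^2 - 16) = (v - 5)*(v - 1)*(v + 1)*(v + 4)*(v - 4)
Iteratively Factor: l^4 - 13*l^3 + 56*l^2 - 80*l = (l)*(l^3 - 13*l^2 + 56*l - 80) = l*(l - 4)*(l^2 - 9*l + 20) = l*(l - 4)^2*(l - 5)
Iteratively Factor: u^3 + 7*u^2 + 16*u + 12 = (u + 3)*(u^2 + 4*u + 4) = (u + 2)*(u + 3)*(u + 2)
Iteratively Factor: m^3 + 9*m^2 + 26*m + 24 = (m + 3)*(m^2 + 6*m + 8) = (m + 2)*(m + 3)*(m + 4)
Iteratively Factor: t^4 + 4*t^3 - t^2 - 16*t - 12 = (t + 3)*(t^3 + t^2 - 4*t - 4) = (t - 2)*(t + 3)*(t^2 + 3*t + 2) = (t - 2)*(t + 2)*(t + 3)*(t + 1)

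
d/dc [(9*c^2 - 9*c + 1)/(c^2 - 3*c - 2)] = (-18*c^2 - 38*c + 21)/(c^4 - 6*c^3 + 5*c^2 + 12*c + 4)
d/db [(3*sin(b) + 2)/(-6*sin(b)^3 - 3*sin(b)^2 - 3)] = (12*sin(b)^3 + 15*sin(b)^2 + 4*sin(b) - 3)*cos(b)/(3*(2*sin(b)^3 + sin(b)^2 + 1)^2)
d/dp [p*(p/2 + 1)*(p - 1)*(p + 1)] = 2*p^3 + 3*p^2 - p - 1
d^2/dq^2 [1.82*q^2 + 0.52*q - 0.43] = 3.64000000000000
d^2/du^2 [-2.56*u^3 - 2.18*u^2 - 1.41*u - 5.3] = -15.36*u - 4.36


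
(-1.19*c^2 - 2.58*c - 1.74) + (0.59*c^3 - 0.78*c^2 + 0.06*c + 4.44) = 0.59*c^3 - 1.97*c^2 - 2.52*c + 2.7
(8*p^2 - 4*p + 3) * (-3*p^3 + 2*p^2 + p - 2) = -24*p^5 + 28*p^4 - 9*p^3 - 14*p^2 + 11*p - 6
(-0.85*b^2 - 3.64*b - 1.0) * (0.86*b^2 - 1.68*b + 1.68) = -0.731*b^4 - 1.7024*b^3 + 3.8272*b^2 - 4.4352*b - 1.68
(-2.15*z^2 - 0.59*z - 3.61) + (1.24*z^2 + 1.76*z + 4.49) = -0.91*z^2 + 1.17*z + 0.88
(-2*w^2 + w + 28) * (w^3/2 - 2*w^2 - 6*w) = -w^5 + 9*w^4/2 + 24*w^3 - 62*w^2 - 168*w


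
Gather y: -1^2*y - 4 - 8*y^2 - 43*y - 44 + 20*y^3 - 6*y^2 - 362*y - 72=20*y^3 - 14*y^2 - 406*y - 120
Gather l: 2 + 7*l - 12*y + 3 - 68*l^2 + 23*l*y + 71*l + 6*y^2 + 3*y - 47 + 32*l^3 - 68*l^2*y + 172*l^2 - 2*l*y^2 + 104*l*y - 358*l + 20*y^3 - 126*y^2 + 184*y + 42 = 32*l^3 + l^2*(104 - 68*y) + l*(-2*y^2 + 127*y - 280) + 20*y^3 - 120*y^2 + 175*y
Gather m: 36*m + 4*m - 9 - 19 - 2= 40*m - 30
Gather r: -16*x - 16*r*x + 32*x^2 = -16*r*x + 32*x^2 - 16*x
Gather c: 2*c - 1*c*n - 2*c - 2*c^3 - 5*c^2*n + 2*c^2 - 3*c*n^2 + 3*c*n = -2*c^3 + c^2*(2 - 5*n) + c*(-3*n^2 + 2*n)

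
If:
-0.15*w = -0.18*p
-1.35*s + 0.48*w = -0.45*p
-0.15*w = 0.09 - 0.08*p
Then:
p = -0.90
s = -0.68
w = -1.08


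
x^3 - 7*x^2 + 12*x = x*(x - 4)*(x - 3)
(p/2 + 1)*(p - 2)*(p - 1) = p^3/2 - p^2/2 - 2*p + 2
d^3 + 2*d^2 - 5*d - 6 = (d - 2)*(d + 1)*(d + 3)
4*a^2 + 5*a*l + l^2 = (a + l)*(4*a + l)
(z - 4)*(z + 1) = z^2 - 3*z - 4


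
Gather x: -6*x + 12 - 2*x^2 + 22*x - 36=-2*x^2 + 16*x - 24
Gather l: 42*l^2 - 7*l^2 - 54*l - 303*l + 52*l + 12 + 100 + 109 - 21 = 35*l^2 - 305*l + 200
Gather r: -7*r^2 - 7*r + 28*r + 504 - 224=-7*r^2 + 21*r + 280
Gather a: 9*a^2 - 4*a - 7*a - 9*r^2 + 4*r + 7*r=9*a^2 - 11*a - 9*r^2 + 11*r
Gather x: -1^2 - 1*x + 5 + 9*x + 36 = 8*x + 40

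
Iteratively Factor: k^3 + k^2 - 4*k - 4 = (k + 1)*(k^2 - 4) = (k - 2)*(k + 1)*(k + 2)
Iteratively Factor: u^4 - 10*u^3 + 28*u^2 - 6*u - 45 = (u - 3)*(u^3 - 7*u^2 + 7*u + 15) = (u - 3)^2*(u^2 - 4*u - 5) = (u - 3)^2*(u + 1)*(u - 5)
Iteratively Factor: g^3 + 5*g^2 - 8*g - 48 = (g - 3)*(g^2 + 8*g + 16) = (g - 3)*(g + 4)*(g + 4)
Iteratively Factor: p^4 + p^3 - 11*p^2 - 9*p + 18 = (p - 1)*(p^3 + 2*p^2 - 9*p - 18) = (p - 1)*(p + 3)*(p^2 - p - 6) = (p - 1)*(p + 2)*(p + 3)*(p - 3)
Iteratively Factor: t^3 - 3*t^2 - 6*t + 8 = (t + 2)*(t^2 - 5*t + 4) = (t - 1)*(t + 2)*(t - 4)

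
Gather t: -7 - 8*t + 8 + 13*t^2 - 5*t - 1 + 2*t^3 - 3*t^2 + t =2*t^3 + 10*t^2 - 12*t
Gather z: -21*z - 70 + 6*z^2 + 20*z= 6*z^2 - z - 70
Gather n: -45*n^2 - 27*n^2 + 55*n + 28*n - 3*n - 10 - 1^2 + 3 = -72*n^2 + 80*n - 8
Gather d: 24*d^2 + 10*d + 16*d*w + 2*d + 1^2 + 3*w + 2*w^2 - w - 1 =24*d^2 + d*(16*w + 12) + 2*w^2 + 2*w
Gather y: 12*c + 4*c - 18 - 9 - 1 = 16*c - 28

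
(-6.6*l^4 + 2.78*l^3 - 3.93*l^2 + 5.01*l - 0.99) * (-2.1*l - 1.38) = 13.86*l^5 + 3.27*l^4 + 4.4166*l^3 - 5.0976*l^2 - 4.8348*l + 1.3662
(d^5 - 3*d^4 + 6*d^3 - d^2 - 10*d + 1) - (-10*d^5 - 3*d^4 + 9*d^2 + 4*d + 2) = 11*d^5 + 6*d^3 - 10*d^2 - 14*d - 1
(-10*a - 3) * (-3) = 30*a + 9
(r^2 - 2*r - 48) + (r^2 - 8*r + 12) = 2*r^2 - 10*r - 36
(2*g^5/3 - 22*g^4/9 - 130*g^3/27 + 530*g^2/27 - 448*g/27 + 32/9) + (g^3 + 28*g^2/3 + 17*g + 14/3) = 2*g^5/3 - 22*g^4/9 - 103*g^3/27 + 782*g^2/27 + 11*g/27 + 74/9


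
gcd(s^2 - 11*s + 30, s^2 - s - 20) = s - 5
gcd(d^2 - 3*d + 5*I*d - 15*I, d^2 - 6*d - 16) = 1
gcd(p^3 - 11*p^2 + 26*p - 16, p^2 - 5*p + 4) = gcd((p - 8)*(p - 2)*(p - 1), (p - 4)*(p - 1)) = p - 1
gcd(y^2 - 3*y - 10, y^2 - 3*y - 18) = 1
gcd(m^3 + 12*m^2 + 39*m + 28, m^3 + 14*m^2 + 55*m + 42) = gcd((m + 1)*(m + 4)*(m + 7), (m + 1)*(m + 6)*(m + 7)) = m^2 + 8*m + 7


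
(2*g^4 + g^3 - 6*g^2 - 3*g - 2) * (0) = 0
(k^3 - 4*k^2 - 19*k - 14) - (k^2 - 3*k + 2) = k^3 - 5*k^2 - 16*k - 16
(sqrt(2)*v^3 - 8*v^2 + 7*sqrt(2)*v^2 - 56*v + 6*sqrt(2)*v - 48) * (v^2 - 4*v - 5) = sqrt(2)*v^5 - 8*v^4 + 3*sqrt(2)*v^4 - 27*sqrt(2)*v^3 - 24*v^3 - 59*sqrt(2)*v^2 + 216*v^2 - 30*sqrt(2)*v + 472*v + 240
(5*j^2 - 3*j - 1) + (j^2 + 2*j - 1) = 6*j^2 - j - 2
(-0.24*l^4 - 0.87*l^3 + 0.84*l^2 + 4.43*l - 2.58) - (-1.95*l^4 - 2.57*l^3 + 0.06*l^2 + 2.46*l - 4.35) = 1.71*l^4 + 1.7*l^3 + 0.78*l^2 + 1.97*l + 1.77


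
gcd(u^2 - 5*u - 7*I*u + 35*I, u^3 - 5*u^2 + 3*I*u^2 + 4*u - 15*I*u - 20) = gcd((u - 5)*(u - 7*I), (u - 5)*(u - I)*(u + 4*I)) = u - 5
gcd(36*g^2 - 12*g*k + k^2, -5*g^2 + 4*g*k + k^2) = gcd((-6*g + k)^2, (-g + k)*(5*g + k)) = 1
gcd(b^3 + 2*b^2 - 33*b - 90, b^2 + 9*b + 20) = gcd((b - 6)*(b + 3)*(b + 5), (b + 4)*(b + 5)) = b + 5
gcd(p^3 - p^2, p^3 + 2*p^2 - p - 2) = p - 1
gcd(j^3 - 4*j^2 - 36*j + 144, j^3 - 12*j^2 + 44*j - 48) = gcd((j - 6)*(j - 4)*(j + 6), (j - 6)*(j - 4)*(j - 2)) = j^2 - 10*j + 24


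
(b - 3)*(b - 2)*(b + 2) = b^3 - 3*b^2 - 4*b + 12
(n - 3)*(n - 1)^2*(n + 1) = n^4 - 4*n^3 + 2*n^2 + 4*n - 3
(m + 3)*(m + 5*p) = m^2 + 5*m*p + 3*m + 15*p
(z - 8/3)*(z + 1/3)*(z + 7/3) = z^3 - 19*z/3 - 56/27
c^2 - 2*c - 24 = (c - 6)*(c + 4)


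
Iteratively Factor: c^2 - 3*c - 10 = (c - 5)*(c + 2)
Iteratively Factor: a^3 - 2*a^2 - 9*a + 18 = (a - 2)*(a^2 - 9) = (a - 3)*(a - 2)*(a + 3)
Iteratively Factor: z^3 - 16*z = (z + 4)*(z^2 - 4*z) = (z - 4)*(z + 4)*(z)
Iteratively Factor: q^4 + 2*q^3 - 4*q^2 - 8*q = (q + 2)*(q^3 - 4*q) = (q - 2)*(q + 2)*(q^2 + 2*q) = q*(q - 2)*(q + 2)*(q + 2)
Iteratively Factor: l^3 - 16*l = (l + 4)*(l^2 - 4*l) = l*(l + 4)*(l - 4)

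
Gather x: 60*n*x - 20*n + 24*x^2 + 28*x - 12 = -20*n + 24*x^2 + x*(60*n + 28) - 12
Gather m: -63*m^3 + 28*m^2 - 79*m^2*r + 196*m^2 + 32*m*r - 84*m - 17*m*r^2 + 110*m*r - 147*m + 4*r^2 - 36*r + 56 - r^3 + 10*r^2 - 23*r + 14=-63*m^3 + m^2*(224 - 79*r) + m*(-17*r^2 + 142*r - 231) - r^3 + 14*r^2 - 59*r + 70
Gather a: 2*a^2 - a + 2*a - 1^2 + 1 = 2*a^2 + a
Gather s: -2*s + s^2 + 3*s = s^2 + s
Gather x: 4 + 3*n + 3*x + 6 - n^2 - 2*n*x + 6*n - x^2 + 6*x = -n^2 + 9*n - x^2 + x*(9 - 2*n) + 10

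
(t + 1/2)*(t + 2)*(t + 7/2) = t^3 + 6*t^2 + 39*t/4 + 7/2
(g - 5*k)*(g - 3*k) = g^2 - 8*g*k + 15*k^2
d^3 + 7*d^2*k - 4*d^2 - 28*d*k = d*(d - 4)*(d + 7*k)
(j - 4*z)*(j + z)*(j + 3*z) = j^3 - 13*j*z^2 - 12*z^3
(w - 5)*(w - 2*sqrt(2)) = w^2 - 5*w - 2*sqrt(2)*w + 10*sqrt(2)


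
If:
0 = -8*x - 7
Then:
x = -7/8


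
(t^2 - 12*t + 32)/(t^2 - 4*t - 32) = (t - 4)/(t + 4)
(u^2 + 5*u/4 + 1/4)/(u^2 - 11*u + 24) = (4*u^2 + 5*u + 1)/(4*(u^2 - 11*u + 24))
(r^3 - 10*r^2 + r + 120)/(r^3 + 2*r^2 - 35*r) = (r^2 - 5*r - 24)/(r*(r + 7))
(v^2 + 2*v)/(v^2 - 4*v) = (v + 2)/(v - 4)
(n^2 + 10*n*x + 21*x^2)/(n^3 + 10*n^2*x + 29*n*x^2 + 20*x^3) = (n^2 + 10*n*x + 21*x^2)/(n^3 + 10*n^2*x + 29*n*x^2 + 20*x^3)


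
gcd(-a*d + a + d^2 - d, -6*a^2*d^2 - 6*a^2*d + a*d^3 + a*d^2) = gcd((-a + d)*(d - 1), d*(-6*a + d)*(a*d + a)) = 1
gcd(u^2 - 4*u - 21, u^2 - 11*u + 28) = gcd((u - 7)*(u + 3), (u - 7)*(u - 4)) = u - 7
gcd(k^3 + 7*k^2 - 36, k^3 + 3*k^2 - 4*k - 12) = k^2 + k - 6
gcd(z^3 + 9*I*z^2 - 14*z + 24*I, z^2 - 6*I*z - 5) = z - I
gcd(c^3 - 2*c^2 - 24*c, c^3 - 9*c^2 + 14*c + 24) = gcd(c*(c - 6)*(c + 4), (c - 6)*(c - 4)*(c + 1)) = c - 6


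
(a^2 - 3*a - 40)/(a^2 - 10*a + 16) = (a + 5)/(a - 2)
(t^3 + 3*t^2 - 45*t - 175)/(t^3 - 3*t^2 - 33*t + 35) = (t + 5)/(t - 1)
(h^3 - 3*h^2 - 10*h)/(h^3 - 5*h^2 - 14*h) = (h - 5)/(h - 7)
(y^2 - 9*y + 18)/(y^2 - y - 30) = (y - 3)/(y + 5)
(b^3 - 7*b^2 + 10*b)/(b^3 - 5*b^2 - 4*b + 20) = b/(b + 2)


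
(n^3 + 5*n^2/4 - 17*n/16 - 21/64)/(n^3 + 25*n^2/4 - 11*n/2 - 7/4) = (n^2 + n - 21/16)/(n^2 + 6*n - 7)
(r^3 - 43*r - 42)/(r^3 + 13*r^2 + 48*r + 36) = (r - 7)/(r + 6)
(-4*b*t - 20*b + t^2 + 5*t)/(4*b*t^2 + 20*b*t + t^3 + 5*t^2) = (-4*b + t)/(t*(4*b + t))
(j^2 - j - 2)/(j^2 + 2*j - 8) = (j + 1)/(j + 4)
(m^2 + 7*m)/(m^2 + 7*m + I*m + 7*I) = m/(m + I)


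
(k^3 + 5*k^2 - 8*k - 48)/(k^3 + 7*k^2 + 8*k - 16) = (k - 3)/(k - 1)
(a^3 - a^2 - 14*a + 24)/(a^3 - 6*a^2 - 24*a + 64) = (a - 3)/(a - 8)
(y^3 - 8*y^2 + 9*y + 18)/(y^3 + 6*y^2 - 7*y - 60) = (y^2 - 5*y - 6)/(y^2 + 9*y + 20)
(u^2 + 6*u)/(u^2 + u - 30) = u/(u - 5)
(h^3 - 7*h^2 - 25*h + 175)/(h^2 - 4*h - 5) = (h^2 - 2*h - 35)/(h + 1)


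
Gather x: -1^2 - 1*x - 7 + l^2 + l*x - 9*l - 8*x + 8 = l^2 - 9*l + x*(l - 9)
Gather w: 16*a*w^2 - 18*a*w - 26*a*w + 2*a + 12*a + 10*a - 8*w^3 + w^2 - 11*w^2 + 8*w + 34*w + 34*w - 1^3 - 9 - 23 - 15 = 24*a - 8*w^3 + w^2*(16*a - 10) + w*(76 - 44*a) - 48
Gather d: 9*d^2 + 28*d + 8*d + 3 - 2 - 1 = 9*d^2 + 36*d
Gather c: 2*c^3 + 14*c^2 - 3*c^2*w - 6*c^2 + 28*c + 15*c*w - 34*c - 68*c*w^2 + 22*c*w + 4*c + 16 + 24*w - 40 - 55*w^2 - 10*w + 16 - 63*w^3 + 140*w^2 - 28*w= 2*c^3 + c^2*(8 - 3*w) + c*(-68*w^2 + 37*w - 2) - 63*w^3 + 85*w^2 - 14*w - 8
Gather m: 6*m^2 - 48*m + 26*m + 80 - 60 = 6*m^2 - 22*m + 20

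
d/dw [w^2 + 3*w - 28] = 2*w + 3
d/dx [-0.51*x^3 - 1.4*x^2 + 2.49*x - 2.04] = -1.53*x^2 - 2.8*x + 2.49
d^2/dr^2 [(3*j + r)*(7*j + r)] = 2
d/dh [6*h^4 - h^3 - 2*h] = 24*h^3 - 3*h^2 - 2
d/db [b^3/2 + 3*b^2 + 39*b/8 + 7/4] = 3*b^2/2 + 6*b + 39/8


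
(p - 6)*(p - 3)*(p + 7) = p^3 - 2*p^2 - 45*p + 126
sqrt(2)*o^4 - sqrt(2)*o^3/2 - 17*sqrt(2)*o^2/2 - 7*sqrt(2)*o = o*(o - 7/2)*(o + 2)*(sqrt(2)*o + sqrt(2))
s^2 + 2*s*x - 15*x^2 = (s - 3*x)*(s + 5*x)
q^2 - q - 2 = (q - 2)*(q + 1)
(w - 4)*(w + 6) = w^2 + 2*w - 24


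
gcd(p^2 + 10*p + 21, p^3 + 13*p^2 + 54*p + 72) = p + 3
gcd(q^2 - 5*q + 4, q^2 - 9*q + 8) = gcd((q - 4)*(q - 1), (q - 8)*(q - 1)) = q - 1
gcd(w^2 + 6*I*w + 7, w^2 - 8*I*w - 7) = w - I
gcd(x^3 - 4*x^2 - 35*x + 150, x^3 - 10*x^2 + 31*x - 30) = x - 5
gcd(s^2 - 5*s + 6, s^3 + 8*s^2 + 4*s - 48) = s - 2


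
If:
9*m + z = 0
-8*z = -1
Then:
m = -1/72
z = 1/8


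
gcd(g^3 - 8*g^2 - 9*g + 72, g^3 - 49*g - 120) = g^2 - 5*g - 24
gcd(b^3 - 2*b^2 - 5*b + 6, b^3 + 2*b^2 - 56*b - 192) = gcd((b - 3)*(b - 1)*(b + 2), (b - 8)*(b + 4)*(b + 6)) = 1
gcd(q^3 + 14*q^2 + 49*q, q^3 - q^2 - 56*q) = q^2 + 7*q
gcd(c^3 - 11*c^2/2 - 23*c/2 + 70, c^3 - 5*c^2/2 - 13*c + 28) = c^2 - c/2 - 14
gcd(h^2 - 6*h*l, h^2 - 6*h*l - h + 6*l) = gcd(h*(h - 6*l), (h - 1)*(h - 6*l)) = h - 6*l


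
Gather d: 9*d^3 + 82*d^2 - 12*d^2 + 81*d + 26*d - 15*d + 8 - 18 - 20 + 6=9*d^3 + 70*d^2 + 92*d - 24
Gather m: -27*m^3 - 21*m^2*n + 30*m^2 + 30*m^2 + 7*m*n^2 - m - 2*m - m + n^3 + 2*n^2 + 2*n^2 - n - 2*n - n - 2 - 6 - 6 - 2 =-27*m^3 + m^2*(60 - 21*n) + m*(7*n^2 - 4) + n^3 + 4*n^2 - 4*n - 16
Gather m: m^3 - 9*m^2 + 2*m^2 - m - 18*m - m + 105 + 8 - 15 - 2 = m^3 - 7*m^2 - 20*m + 96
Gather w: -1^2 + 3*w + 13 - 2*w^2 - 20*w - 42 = -2*w^2 - 17*w - 30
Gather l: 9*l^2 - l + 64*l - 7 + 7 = 9*l^2 + 63*l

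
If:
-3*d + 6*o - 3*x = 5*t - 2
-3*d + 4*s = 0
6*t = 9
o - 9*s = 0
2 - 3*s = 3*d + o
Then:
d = 1/6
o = 9/8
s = 1/8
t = 3/2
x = 1/4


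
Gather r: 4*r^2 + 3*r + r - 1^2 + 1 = 4*r^2 + 4*r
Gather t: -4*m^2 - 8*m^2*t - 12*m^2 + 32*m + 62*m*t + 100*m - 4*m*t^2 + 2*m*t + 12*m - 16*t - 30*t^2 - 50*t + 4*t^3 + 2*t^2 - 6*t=-16*m^2 + 144*m + 4*t^3 + t^2*(-4*m - 28) + t*(-8*m^2 + 64*m - 72)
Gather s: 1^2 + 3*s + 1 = 3*s + 2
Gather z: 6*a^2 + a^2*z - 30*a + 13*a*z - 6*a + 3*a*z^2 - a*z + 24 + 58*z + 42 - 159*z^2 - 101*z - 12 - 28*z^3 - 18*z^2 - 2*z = 6*a^2 - 36*a - 28*z^3 + z^2*(3*a - 177) + z*(a^2 + 12*a - 45) + 54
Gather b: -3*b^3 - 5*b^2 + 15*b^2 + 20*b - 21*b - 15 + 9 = -3*b^3 + 10*b^2 - b - 6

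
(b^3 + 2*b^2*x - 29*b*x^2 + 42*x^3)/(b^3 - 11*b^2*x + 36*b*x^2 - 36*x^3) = (-b - 7*x)/(-b + 6*x)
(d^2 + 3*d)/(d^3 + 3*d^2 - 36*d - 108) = d/(d^2 - 36)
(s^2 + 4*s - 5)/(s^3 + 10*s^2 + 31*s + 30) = (s - 1)/(s^2 + 5*s + 6)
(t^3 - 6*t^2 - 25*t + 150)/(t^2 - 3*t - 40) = (t^2 - 11*t + 30)/(t - 8)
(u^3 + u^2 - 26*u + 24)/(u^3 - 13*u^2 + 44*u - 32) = (u + 6)/(u - 8)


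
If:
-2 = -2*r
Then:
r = 1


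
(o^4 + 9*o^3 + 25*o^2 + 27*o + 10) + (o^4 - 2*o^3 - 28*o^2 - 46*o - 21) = 2*o^4 + 7*o^3 - 3*o^2 - 19*o - 11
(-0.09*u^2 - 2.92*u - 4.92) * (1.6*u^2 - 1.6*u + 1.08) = -0.144*u^4 - 4.528*u^3 - 3.2972*u^2 + 4.7184*u - 5.3136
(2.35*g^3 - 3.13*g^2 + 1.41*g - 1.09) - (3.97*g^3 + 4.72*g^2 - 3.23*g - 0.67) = -1.62*g^3 - 7.85*g^2 + 4.64*g - 0.42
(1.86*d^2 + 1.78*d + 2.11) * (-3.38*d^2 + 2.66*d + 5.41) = -6.2868*d^4 - 1.0688*d^3 + 7.6656*d^2 + 15.2424*d + 11.4151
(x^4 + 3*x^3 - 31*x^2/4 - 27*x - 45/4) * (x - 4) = x^5 - x^4 - 79*x^3/4 + 4*x^2 + 387*x/4 + 45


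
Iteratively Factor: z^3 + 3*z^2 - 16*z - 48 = (z + 4)*(z^2 - z - 12) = (z + 3)*(z + 4)*(z - 4)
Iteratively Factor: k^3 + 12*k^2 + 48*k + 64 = (k + 4)*(k^2 + 8*k + 16) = (k + 4)^2*(k + 4)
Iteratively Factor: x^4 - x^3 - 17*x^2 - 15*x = (x + 3)*(x^3 - 4*x^2 - 5*x) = (x - 5)*(x + 3)*(x^2 + x) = x*(x - 5)*(x + 3)*(x + 1)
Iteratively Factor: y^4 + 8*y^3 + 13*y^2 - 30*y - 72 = (y + 3)*(y^3 + 5*y^2 - 2*y - 24) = (y + 3)*(y + 4)*(y^2 + y - 6) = (y - 2)*(y + 3)*(y + 4)*(y + 3)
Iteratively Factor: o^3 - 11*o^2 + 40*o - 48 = (o - 4)*(o^2 - 7*o + 12) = (o - 4)*(o - 3)*(o - 4)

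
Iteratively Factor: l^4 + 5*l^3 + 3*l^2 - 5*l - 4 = (l + 1)*(l^3 + 4*l^2 - l - 4) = (l + 1)*(l + 4)*(l^2 - 1) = (l - 1)*(l + 1)*(l + 4)*(l + 1)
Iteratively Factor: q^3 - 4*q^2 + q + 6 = (q - 2)*(q^2 - 2*q - 3) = (q - 2)*(q + 1)*(q - 3)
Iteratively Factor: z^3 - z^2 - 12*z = (z)*(z^2 - z - 12) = z*(z - 4)*(z + 3)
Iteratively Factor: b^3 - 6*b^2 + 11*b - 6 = (b - 2)*(b^2 - 4*b + 3) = (b - 3)*(b - 2)*(b - 1)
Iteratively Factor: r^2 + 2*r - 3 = (r - 1)*(r + 3)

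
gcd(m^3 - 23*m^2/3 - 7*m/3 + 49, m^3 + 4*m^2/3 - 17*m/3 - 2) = 1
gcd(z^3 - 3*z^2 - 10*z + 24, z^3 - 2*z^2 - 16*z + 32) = z^2 - 6*z + 8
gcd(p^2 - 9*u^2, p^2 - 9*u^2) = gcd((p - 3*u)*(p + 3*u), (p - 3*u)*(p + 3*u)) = p^2 - 9*u^2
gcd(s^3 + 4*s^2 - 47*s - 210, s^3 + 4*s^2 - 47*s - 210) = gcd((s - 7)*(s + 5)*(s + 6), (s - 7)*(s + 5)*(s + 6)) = s^3 + 4*s^2 - 47*s - 210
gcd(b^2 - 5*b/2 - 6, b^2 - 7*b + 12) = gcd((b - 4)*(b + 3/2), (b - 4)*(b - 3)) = b - 4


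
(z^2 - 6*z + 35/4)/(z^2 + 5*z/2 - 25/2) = (z - 7/2)/(z + 5)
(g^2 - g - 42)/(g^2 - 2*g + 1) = (g^2 - g - 42)/(g^2 - 2*g + 1)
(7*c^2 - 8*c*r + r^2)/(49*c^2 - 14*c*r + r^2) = (-c + r)/(-7*c + r)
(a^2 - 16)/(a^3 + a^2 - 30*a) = (a^2 - 16)/(a*(a^2 + a - 30))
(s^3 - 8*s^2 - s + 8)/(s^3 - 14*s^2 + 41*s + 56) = (s - 1)/(s - 7)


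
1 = 1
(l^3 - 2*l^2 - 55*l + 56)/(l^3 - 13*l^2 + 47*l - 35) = (l^2 - l - 56)/(l^2 - 12*l + 35)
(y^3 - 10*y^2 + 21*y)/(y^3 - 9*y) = (y - 7)/(y + 3)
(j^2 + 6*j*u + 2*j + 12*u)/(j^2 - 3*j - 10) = (j + 6*u)/(j - 5)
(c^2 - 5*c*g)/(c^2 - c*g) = (c - 5*g)/(c - g)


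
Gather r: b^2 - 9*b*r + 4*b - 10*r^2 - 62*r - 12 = b^2 + 4*b - 10*r^2 + r*(-9*b - 62) - 12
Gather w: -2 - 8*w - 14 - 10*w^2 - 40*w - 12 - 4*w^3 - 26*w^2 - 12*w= -4*w^3 - 36*w^2 - 60*w - 28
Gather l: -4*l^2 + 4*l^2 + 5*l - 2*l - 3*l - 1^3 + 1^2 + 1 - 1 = 0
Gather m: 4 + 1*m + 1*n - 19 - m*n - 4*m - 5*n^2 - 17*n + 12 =m*(-n - 3) - 5*n^2 - 16*n - 3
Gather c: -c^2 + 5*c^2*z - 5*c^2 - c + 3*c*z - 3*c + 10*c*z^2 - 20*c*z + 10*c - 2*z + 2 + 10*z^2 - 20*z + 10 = c^2*(5*z - 6) + c*(10*z^2 - 17*z + 6) + 10*z^2 - 22*z + 12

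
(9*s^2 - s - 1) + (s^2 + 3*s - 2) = 10*s^2 + 2*s - 3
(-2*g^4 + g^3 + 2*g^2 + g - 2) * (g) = -2*g^5 + g^4 + 2*g^3 + g^2 - 2*g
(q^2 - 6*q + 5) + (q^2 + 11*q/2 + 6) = 2*q^2 - q/2 + 11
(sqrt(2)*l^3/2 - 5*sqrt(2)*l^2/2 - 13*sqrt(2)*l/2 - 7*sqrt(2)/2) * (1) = sqrt(2)*l^3/2 - 5*sqrt(2)*l^2/2 - 13*sqrt(2)*l/2 - 7*sqrt(2)/2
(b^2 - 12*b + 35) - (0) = b^2 - 12*b + 35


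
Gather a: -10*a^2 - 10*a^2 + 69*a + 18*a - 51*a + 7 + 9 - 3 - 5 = -20*a^2 + 36*a + 8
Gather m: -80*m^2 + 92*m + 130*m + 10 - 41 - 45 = -80*m^2 + 222*m - 76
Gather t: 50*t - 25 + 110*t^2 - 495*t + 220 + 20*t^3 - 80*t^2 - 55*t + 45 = 20*t^3 + 30*t^2 - 500*t + 240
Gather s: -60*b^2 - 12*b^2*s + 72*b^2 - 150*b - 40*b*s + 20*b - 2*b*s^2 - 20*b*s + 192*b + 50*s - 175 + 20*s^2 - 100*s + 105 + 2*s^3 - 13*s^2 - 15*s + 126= 12*b^2 + 62*b + 2*s^3 + s^2*(7 - 2*b) + s*(-12*b^2 - 60*b - 65) + 56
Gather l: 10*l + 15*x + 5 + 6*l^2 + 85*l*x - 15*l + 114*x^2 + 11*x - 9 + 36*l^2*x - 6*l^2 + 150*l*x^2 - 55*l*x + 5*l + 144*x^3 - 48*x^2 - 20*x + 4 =36*l^2*x + l*(150*x^2 + 30*x) + 144*x^3 + 66*x^2 + 6*x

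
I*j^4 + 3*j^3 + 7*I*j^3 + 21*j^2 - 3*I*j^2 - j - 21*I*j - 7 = (j + 7)*(j - I)^2*(I*j + 1)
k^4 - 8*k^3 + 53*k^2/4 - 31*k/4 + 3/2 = (k - 6)*(k - 1)*(k - 1/2)^2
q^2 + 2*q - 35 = (q - 5)*(q + 7)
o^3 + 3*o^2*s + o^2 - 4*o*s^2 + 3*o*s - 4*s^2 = (o + 1)*(o - s)*(o + 4*s)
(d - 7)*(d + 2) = d^2 - 5*d - 14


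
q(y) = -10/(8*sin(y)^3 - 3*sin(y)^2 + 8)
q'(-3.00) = -0.21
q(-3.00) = -1.26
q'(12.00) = 2.46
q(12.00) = -1.69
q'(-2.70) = -1.35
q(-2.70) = -1.46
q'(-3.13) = -0.01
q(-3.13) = -1.25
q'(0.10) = -0.06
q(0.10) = -1.25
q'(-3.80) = -0.55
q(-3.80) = -1.15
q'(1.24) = 0.35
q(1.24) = -0.83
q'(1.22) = 0.37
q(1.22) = -0.83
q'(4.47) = -14.83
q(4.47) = 4.66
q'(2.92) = 0.02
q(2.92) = -1.26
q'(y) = -10*(-24*sin(y)^2*cos(y) + 6*sin(y)*cos(y))/(8*sin(y)^3 - 3*sin(y)^2 + 8)^2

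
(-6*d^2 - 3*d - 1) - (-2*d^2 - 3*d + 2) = -4*d^2 - 3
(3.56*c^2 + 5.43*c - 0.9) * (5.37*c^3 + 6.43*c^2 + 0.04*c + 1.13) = 19.1172*c^5 + 52.0499*c^4 + 30.2243*c^3 - 1.547*c^2 + 6.0999*c - 1.017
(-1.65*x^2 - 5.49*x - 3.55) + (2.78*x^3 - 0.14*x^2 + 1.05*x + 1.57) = 2.78*x^3 - 1.79*x^2 - 4.44*x - 1.98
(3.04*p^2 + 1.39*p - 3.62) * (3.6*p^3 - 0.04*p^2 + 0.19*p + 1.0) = 10.944*p^5 + 4.8824*p^4 - 12.51*p^3 + 3.4489*p^2 + 0.7022*p - 3.62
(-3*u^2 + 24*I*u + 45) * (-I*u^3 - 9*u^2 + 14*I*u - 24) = 3*I*u^5 + 51*u^4 - 303*I*u^3 - 669*u^2 + 54*I*u - 1080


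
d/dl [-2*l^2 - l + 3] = -4*l - 1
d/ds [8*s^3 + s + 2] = 24*s^2 + 1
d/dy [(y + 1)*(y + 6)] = 2*y + 7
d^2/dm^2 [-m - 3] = 0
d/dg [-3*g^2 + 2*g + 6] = 2 - 6*g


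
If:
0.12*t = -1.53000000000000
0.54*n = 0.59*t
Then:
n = -13.93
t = -12.75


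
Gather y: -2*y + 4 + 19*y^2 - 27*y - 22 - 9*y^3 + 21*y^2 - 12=-9*y^3 + 40*y^2 - 29*y - 30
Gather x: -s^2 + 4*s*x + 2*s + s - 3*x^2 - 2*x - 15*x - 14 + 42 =-s^2 + 3*s - 3*x^2 + x*(4*s - 17) + 28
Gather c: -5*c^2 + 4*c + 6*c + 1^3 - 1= -5*c^2 + 10*c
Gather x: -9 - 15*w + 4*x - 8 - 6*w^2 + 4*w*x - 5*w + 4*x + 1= -6*w^2 - 20*w + x*(4*w + 8) - 16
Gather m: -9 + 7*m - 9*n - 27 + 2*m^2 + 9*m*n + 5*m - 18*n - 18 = 2*m^2 + m*(9*n + 12) - 27*n - 54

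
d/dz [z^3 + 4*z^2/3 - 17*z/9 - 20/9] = 3*z^2 + 8*z/3 - 17/9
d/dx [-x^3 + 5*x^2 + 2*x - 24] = -3*x^2 + 10*x + 2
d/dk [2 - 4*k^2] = -8*k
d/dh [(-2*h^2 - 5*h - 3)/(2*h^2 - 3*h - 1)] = 4*(4*h^2 + 4*h - 1)/(4*h^4 - 12*h^3 + 5*h^2 + 6*h + 1)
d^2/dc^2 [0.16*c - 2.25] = 0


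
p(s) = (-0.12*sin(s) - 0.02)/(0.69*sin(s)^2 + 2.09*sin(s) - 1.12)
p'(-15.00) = -0.03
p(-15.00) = -0.03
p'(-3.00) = -0.09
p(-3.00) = 0.00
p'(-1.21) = 0.01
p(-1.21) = -0.04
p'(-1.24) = 0.01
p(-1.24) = -0.04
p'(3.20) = -0.11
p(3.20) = 0.01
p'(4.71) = -0.00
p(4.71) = -0.04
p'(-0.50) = 0.04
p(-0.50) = -0.02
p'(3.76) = -0.03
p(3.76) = -0.02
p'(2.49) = -1.10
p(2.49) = -0.23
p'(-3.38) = -0.53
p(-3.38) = 0.08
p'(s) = (-1.38*sin(s)*cos(s) - 2.09*cos(s))*(-0.12*sin(s) - 0.02)/(0.69*sin(s)^2 + 2.09*sin(s) - 1.12)^2 - 0.12*cos(s)/(0.69*sin(s)^2 + 2.09*sin(s) - 1.12)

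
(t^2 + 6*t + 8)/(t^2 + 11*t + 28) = (t + 2)/(t + 7)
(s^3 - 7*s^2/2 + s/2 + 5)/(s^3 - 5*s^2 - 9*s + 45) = (2*s^3 - 7*s^2 + s + 10)/(2*(s^3 - 5*s^2 - 9*s + 45))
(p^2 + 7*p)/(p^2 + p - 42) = p/(p - 6)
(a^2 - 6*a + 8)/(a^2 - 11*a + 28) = (a - 2)/(a - 7)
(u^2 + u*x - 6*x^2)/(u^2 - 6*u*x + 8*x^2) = (-u - 3*x)/(-u + 4*x)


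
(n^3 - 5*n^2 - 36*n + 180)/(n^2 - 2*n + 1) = (n^3 - 5*n^2 - 36*n + 180)/(n^2 - 2*n + 1)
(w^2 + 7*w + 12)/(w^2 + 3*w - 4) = (w + 3)/(w - 1)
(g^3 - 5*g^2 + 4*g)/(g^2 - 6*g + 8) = g*(g - 1)/(g - 2)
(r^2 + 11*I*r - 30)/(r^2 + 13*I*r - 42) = (r + 5*I)/(r + 7*I)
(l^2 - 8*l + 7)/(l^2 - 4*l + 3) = (l - 7)/(l - 3)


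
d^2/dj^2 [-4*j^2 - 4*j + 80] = -8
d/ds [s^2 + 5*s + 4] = 2*s + 5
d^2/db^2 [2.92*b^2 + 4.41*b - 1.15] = 5.84000000000000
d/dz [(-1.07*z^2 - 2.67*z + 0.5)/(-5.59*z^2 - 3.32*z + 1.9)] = (-11.3729*z^2 + 1.524*z - 3.413)/(31.2481*z^4 + 37.1176*z^3 - 10.2196*z^2 - 12.616*z + 3.61)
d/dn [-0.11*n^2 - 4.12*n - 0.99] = -0.22*n - 4.12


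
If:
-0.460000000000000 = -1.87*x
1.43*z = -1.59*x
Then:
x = 0.25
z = -0.27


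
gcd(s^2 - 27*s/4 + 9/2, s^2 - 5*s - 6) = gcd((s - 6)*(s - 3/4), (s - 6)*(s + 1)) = s - 6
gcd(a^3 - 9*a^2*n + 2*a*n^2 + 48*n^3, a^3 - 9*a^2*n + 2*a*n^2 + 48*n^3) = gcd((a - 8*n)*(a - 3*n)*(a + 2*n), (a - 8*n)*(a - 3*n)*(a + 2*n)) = a^3 - 9*a^2*n + 2*a*n^2 + 48*n^3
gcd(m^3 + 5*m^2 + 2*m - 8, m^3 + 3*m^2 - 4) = m^2 + m - 2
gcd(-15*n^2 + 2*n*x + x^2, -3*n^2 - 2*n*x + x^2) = -3*n + x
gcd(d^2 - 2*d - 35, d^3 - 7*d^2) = d - 7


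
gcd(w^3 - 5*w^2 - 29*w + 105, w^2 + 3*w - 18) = w - 3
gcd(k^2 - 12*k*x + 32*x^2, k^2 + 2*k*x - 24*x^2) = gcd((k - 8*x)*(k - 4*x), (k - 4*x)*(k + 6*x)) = -k + 4*x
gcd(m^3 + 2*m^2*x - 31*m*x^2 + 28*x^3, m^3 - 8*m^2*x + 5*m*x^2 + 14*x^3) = 1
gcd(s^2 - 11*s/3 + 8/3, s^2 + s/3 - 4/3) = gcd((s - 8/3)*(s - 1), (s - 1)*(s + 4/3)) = s - 1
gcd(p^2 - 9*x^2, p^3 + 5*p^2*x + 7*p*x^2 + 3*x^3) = p + 3*x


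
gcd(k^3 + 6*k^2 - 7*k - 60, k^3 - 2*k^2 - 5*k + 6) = k - 3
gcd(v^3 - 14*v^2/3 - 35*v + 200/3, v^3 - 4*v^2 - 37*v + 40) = v^2 - 3*v - 40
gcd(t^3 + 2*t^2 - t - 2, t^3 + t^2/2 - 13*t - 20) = t + 2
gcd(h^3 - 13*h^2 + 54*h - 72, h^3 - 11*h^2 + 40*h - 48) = h^2 - 7*h + 12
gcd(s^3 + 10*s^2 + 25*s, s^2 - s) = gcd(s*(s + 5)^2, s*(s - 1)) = s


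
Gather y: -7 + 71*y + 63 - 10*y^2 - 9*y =-10*y^2 + 62*y + 56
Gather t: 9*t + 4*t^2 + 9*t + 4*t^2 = 8*t^2 + 18*t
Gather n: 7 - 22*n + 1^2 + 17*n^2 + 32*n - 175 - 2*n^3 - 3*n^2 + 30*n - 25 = -2*n^3 + 14*n^2 + 40*n - 192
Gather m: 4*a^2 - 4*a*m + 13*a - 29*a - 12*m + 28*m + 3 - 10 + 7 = 4*a^2 - 16*a + m*(16 - 4*a)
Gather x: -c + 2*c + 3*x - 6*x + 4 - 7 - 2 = c - 3*x - 5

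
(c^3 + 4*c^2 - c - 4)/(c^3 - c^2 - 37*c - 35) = (c^2 + 3*c - 4)/(c^2 - 2*c - 35)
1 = 1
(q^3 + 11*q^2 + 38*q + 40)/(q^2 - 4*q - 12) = (q^2 + 9*q + 20)/(q - 6)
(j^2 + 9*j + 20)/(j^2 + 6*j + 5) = (j + 4)/(j + 1)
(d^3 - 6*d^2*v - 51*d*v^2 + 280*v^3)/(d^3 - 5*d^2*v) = 1 - v/d - 56*v^2/d^2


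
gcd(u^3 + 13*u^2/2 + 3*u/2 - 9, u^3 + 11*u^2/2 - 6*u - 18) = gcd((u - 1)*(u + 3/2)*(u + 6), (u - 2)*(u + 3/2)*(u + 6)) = u^2 + 15*u/2 + 9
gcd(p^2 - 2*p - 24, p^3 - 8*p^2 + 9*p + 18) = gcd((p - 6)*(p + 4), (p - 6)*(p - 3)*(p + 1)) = p - 6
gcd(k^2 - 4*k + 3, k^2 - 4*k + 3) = k^2 - 4*k + 3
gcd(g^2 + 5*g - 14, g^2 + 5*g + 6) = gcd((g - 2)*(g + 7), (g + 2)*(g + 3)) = 1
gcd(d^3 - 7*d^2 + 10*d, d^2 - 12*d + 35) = d - 5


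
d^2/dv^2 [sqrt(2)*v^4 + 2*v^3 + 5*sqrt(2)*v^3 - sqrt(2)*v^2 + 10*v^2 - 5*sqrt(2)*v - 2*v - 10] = 12*sqrt(2)*v^2 + 12*v + 30*sqrt(2)*v - 2*sqrt(2) + 20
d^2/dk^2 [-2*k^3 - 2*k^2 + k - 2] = -12*k - 4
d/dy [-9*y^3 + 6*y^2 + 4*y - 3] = -27*y^2 + 12*y + 4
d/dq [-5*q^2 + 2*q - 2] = 2 - 10*q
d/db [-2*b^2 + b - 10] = 1 - 4*b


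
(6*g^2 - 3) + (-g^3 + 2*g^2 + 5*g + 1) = -g^3 + 8*g^2 + 5*g - 2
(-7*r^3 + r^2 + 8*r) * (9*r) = -63*r^4 + 9*r^3 + 72*r^2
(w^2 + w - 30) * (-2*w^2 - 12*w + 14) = -2*w^4 - 14*w^3 + 62*w^2 + 374*w - 420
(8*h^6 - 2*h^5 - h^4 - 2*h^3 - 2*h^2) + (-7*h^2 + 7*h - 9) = 8*h^6 - 2*h^5 - h^4 - 2*h^3 - 9*h^2 + 7*h - 9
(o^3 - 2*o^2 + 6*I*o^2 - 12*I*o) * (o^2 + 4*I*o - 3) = o^5 - 2*o^4 + 10*I*o^4 - 27*o^3 - 20*I*o^3 + 54*o^2 - 18*I*o^2 + 36*I*o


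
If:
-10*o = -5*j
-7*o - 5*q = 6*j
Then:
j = -10*q/19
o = -5*q/19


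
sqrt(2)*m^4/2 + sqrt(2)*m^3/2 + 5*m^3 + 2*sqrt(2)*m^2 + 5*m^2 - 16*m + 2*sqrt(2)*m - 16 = (m - sqrt(2))*(m + 2*sqrt(2))*(m + 4*sqrt(2))*(sqrt(2)*m/2 + sqrt(2)/2)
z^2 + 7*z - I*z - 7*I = (z + 7)*(z - I)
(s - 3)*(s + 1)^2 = s^3 - s^2 - 5*s - 3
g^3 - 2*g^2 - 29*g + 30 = (g - 6)*(g - 1)*(g + 5)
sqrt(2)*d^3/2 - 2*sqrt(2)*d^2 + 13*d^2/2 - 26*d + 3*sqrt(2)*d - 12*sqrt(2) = (d - 4)*(d + 6*sqrt(2))*(sqrt(2)*d/2 + 1/2)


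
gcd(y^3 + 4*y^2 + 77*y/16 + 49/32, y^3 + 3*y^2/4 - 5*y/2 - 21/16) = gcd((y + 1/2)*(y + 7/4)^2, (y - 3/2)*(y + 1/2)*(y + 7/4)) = y^2 + 9*y/4 + 7/8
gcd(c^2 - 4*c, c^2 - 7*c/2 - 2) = c - 4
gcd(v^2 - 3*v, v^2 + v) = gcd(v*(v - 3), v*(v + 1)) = v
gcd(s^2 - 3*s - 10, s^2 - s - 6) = s + 2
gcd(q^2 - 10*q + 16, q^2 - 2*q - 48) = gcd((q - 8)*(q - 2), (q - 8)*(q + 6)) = q - 8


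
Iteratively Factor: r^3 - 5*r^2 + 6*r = (r)*(r^2 - 5*r + 6) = r*(r - 2)*(r - 3)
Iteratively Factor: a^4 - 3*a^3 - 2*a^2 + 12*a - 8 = (a - 2)*(a^3 - a^2 - 4*a + 4) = (a - 2)*(a + 2)*(a^2 - 3*a + 2) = (a - 2)*(a - 1)*(a + 2)*(a - 2)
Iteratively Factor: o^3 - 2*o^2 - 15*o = (o - 5)*(o^2 + 3*o) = (o - 5)*(o + 3)*(o)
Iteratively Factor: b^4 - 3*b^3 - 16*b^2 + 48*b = (b - 3)*(b^3 - 16*b) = b*(b - 3)*(b^2 - 16) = b*(b - 3)*(b + 4)*(b - 4)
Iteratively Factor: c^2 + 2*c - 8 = (c - 2)*(c + 4)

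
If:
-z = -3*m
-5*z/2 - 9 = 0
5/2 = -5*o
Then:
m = -6/5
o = -1/2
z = -18/5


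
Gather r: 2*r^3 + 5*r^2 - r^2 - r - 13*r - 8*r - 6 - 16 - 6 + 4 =2*r^3 + 4*r^2 - 22*r - 24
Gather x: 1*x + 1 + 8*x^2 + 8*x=8*x^2 + 9*x + 1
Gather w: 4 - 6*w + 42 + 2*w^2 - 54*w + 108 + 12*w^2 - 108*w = 14*w^2 - 168*w + 154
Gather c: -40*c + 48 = 48 - 40*c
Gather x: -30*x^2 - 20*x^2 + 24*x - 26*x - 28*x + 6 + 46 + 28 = -50*x^2 - 30*x + 80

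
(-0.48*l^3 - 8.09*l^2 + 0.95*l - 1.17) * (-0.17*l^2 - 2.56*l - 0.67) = 0.0816*l^5 + 2.6041*l^4 + 20.8705*l^3 + 3.1872*l^2 + 2.3587*l + 0.7839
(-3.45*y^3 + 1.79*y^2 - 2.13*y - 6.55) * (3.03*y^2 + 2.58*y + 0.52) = -10.4535*y^5 - 3.4773*y^4 - 3.6297*y^3 - 24.4111*y^2 - 18.0066*y - 3.406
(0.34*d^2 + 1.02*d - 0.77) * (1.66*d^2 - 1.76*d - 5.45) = 0.5644*d^4 + 1.0948*d^3 - 4.9264*d^2 - 4.2038*d + 4.1965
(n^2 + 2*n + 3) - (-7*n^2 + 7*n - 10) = 8*n^2 - 5*n + 13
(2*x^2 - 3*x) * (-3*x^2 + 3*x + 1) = -6*x^4 + 15*x^3 - 7*x^2 - 3*x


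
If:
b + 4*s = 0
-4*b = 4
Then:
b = -1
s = 1/4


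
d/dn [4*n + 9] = 4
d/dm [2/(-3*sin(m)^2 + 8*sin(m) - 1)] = 4*(3*sin(m) - 4)*cos(m)/(3*sin(m)^2 - 8*sin(m) + 1)^2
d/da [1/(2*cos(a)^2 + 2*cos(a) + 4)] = (2*cos(a) + 1)*sin(a)/(2*(cos(a)^2 + cos(a) + 2)^2)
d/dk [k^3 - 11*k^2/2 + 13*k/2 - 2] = 3*k^2 - 11*k + 13/2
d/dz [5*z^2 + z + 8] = 10*z + 1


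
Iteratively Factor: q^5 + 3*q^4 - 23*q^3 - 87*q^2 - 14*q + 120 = (q - 1)*(q^4 + 4*q^3 - 19*q^2 - 106*q - 120) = (q - 5)*(q - 1)*(q^3 + 9*q^2 + 26*q + 24) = (q - 5)*(q - 1)*(q + 4)*(q^2 + 5*q + 6) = (q - 5)*(q - 1)*(q + 3)*(q + 4)*(q + 2)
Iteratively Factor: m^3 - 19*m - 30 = (m + 3)*(m^2 - 3*m - 10) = (m + 2)*(m + 3)*(m - 5)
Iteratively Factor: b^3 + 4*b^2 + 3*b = (b + 1)*(b^2 + 3*b) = (b + 1)*(b + 3)*(b)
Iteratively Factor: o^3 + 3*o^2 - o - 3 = (o - 1)*(o^2 + 4*o + 3) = (o - 1)*(o + 3)*(o + 1)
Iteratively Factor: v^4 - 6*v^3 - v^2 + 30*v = (v - 5)*(v^3 - v^2 - 6*v) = (v - 5)*(v + 2)*(v^2 - 3*v) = v*(v - 5)*(v + 2)*(v - 3)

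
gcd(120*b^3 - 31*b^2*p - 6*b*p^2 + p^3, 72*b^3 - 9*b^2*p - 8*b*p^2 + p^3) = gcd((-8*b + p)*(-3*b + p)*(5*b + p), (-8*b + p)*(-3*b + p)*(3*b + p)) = 24*b^2 - 11*b*p + p^2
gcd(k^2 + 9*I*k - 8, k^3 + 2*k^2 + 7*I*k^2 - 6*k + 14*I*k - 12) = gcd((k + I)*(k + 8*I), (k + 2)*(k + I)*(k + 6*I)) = k + I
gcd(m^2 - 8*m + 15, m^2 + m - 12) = m - 3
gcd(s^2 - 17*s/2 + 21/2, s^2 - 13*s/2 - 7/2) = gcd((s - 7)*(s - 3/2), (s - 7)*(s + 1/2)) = s - 7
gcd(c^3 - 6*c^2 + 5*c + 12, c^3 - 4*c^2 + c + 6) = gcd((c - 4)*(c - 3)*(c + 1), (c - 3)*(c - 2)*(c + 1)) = c^2 - 2*c - 3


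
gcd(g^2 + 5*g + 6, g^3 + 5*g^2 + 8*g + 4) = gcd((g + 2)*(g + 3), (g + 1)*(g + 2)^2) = g + 2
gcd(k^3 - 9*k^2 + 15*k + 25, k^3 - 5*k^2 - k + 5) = k^2 - 4*k - 5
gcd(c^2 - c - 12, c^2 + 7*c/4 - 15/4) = c + 3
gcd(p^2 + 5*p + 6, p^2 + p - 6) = p + 3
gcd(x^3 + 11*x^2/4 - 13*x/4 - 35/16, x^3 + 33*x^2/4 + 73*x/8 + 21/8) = x + 1/2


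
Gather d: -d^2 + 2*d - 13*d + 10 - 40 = -d^2 - 11*d - 30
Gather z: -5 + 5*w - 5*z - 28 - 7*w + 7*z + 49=-2*w + 2*z + 16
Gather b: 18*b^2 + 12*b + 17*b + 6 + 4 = 18*b^2 + 29*b + 10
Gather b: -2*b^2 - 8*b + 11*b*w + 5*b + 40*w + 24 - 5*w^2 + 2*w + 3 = -2*b^2 + b*(11*w - 3) - 5*w^2 + 42*w + 27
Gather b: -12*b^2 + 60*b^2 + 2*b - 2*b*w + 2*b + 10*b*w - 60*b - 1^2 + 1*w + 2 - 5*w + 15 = 48*b^2 + b*(8*w - 56) - 4*w + 16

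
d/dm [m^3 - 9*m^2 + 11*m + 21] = 3*m^2 - 18*m + 11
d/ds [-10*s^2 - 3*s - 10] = -20*s - 3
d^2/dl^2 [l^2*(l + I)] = 6*l + 2*I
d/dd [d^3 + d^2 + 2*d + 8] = 3*d^2 + 2*d + 2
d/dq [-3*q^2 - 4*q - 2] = -6*q - 4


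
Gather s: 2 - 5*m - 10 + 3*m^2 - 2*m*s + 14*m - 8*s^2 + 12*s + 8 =3*m^2 + 9*m - 8*s^2 + s*(12 - 2*m)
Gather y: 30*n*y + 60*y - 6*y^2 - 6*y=-6*y^2 + y*(30*n + 54)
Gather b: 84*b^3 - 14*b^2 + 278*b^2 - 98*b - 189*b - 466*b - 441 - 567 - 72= 84*b^3 + 264*b^2 - 753*b - 1080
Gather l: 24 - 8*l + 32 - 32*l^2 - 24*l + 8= -32*l^2 - 32*l + 64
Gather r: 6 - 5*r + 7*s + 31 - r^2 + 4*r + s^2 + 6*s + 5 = -r^2 - r + s^2 + 13*s + 42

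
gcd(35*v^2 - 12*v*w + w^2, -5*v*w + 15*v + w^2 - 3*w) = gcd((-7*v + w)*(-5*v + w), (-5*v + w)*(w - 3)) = 5*v - w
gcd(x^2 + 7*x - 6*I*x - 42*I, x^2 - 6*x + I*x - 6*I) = 1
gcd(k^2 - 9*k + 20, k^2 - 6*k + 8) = k - 4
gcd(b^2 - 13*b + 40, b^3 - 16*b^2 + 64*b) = b - 8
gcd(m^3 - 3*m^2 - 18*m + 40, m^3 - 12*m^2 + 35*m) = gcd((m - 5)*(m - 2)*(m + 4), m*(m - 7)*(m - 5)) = m - 5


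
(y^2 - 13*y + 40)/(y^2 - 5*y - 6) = (-y^2 + 13*y - 40)/(-y^2 + 5*y + 6)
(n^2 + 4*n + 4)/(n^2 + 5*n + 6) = (n + 2)/(n + 3)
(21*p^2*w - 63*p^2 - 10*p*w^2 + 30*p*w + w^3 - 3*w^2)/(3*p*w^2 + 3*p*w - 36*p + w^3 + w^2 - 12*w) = (21*p^2 - 10*p*w + w^2)/(3*p*w + 12*p + w^2 + 4*w)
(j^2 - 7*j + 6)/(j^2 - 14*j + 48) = (j - 1)/(j - 8)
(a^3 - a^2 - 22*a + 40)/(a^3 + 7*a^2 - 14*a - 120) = (a - 2)/(a + 6)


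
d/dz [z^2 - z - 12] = 2*z - 1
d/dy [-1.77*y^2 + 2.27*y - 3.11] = 2.27 - 3.54*y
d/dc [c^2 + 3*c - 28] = 2*c + 3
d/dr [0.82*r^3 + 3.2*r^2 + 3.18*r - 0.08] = 2.46*r^2 + 6.4*r + 3.18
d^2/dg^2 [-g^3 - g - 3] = -6*g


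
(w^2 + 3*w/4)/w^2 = (w + 3/4)/w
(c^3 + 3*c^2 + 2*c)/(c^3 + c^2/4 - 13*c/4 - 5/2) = 4*c*(c + 2)/(4*c^2 - 3*c - 10)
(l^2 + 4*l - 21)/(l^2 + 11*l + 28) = (l - 3)/(l + 4)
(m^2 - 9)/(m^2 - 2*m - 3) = (m + 3)/(m + 1)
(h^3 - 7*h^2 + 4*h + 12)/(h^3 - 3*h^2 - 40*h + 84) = (h^2 - 5*h - 6)/(h^2 - h - 42)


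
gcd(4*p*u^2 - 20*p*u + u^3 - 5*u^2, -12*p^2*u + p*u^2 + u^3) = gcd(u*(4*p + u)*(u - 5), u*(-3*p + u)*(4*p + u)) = 4*p*u + u^2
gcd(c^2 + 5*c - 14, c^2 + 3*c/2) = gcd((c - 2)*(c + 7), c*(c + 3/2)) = 1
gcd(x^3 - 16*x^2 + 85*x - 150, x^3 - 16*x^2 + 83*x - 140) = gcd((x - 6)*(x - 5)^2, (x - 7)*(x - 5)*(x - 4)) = x - 5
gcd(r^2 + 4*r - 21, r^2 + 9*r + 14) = r + 7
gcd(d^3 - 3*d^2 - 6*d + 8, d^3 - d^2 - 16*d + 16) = d^2 - 5*d + 4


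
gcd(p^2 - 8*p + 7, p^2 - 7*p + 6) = p - 1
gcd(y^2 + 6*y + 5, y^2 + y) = y + 1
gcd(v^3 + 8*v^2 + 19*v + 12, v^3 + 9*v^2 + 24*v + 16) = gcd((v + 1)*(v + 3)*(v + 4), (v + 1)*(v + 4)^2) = v^2 + 5*v + 4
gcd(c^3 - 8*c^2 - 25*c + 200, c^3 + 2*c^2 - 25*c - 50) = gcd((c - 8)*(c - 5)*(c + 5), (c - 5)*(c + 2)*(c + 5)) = c^2 - 25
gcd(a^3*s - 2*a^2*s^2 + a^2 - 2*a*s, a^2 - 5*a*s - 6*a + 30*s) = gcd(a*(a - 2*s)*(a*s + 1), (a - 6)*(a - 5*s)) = 1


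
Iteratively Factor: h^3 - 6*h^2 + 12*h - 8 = (h - 2)*(h^2 - 4*h + 4) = (h - 2)^2*(h - 2)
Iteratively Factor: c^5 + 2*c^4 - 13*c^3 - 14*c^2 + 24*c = (c - 3)*(c^4 + 5*c^3 + 2*c^2 - 8*c) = c*(c - 3)*(c^3 + 5*c^2 + 2*c - 8) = c*(c - 3)*(c + 2)*(c^2 + 3*c - 4) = c*(c - 3)*(c + 2)*(c + 4)*(c - 1)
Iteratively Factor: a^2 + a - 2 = (a - 1)*(a + 2)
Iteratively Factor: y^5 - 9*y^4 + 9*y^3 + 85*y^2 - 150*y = (y - 5)*(y^4 - 4*y^3 - 11*y^2 + 30*y) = (y - 5)^2*(y^3 + y^2 - 6*y) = y*(y - 5)^2*(y^2 + y - 6) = y*(y - 5)^2*(y - 2)*(y + 3)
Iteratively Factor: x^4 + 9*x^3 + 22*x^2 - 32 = (x - 1)*(x^3 + 10*x^2 + 32*x + 32) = (x - 1)*(x + 4)*(x^2 + 6*x + 8) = (x - 1)*(x + 4)^2*(x + 2)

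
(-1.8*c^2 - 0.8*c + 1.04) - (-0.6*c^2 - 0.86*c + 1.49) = -1.2*c^2 + 0.0599999999999999*c - 0.45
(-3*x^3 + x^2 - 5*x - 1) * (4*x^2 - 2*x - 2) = -12*x^5 + 10*x^4 - 16*x^3 + 4*x^2 + 12*x + 2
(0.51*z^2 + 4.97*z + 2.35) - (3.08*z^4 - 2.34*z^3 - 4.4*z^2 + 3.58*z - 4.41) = -3.08*z^4 + 2.34*z^3 + 4.91*z^2 + 1.39*z + 6.76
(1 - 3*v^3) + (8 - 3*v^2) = -3*v^3 - 3*v^2 + 9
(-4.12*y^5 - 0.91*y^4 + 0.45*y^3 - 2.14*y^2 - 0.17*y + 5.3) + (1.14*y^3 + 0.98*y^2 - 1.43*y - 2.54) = -4.12*y^5 - 0.91*y^4 + 1.59*y^3 - 1.16*y^2 - 1.6*y + 2.76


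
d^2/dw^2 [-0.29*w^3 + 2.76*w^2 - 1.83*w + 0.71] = 5.52 - 1.74*w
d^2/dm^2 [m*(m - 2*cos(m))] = 2*m*cos(m) + 4*sin(m) + 2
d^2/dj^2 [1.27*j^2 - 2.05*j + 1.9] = 2.54000000000000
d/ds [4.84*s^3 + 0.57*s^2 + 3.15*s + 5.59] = 14.52*s^2 + 1.14*s + 3.15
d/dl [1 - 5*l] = -5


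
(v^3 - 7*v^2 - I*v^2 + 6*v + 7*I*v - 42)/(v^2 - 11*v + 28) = (v^2 - I*v + 6)/(v - 4)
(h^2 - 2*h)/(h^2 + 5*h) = (h - 2)/(h + 5)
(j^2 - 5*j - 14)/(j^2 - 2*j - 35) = (j + 2)/(j + 5)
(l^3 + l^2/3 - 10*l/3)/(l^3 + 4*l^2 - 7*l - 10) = l*(3*l^2 + l - 10)/(3*(l^3 + 4*l^2 - 7*l - 10))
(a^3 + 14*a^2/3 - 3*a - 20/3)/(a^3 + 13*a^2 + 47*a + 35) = (a - 4/3)/(a + 7)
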